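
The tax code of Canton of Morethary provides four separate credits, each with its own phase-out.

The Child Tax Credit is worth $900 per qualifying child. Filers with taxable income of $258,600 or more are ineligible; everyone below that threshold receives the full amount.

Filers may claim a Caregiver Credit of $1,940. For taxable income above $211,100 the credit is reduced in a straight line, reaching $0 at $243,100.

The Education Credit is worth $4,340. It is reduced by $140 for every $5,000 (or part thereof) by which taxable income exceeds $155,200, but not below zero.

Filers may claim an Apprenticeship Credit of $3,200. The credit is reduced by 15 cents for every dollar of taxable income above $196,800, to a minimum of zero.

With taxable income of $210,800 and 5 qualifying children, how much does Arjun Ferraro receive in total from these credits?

Child Tax Credit: base = 5 × $900 = $4,500. $210,800 is below the $258,600 cutoff, so the full $4,500 applies.
Caregiver Credit: $210,800 is at or below the $211,100 threshold, so the full $1,940 applies.
Education Credit: income exceeds $155,200 by $55,600, which is 12 full-or-partial $5,000 increments; reduction = 12 × $140 = $1,680, leaving $2,660.
Apprenticeship Credit: 15% of the $14,000 excess over $196,800 is $2,100; credit = $3,200 − $2,100 = $1,100.
Total: $4,500 + $1,940 + $2,660 + $1,100 = $10,200.

$10,200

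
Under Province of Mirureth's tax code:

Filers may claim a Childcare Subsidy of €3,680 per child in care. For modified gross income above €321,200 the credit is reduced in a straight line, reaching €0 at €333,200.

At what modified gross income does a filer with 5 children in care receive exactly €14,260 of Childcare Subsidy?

€323,900

Full credit = 5 × €3,680 = €18,400.
€14,260 is 14,260/18,400 of the full €18,400, so 4,140/18,400 of the €12,000 range has been used: income = €321,200 + €12,000 × 4,140/18,400 = €323,900.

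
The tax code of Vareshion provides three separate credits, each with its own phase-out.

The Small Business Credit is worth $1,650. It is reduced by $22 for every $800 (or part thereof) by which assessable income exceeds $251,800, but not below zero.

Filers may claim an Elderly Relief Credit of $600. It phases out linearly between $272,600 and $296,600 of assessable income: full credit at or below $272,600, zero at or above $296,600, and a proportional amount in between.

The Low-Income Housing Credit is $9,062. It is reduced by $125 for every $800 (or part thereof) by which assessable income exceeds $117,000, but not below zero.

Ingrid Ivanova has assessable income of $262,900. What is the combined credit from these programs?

Small Business Credit: income exceeds $251,800 by $11,100, which is 14 full-or-partial $800 increments; reduction = 14 × $22 = $308, leaving $1,342.
Elderly Relief Credit: $262,900 is at or below the $272,600 threshold, so the full $600 applies.
Low-Income Housing Credit: income exceeds $117,000 by $145,900 → 183 increments × $125 = $22,875 ≥ base, so the credit is $0.
Total: $1,342 + $600 + $0 = $1,942.

$1,942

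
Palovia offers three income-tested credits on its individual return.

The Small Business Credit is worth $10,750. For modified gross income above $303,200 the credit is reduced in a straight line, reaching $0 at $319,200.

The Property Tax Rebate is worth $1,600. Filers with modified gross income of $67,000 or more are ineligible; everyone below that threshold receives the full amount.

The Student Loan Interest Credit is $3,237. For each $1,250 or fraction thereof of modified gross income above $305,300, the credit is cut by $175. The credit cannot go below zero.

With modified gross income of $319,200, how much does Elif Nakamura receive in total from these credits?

$1,137

Small Business Credit: $319,200 is at or above $319,200, so the credit is $0.
Property Tax Rebate: $319,200 meets or exceeds the $67,000 cutoff, so the credit is $0.
Student Loan Interest Credit: income exceeds $305,300 by $13,900, which is 12 full-or-partial $1,250 increments; reduction = 12 × $175 = $2,100, leaving $1,137.
Total: $0 + $0 + $1,137 = $1,137.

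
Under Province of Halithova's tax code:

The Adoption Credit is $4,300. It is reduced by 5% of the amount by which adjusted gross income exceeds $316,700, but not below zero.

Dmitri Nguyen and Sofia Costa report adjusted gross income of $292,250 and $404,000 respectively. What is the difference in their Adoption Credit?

Dmitri ($292,250): Adoption Credit: $292,250 is at or below the $316,700 threshold, so the full $4,300 applies.
Sofia ($404,000): Adoption Credit: 5% of the $87,300 excess over $316,700 is $4,365 ≥ base, so the credit is $0.
Difference: |$4,300 − $0| = $4,300.

$4,300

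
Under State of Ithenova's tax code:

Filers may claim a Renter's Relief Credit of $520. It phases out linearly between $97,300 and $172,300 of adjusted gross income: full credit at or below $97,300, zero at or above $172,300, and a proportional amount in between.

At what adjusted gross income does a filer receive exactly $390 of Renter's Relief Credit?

$390 is 390/520 of the full $520, so 130/520 of the $75,000 range has been used: income = $97,300 + $75,000 × 130/520 = $116,050.

$116,050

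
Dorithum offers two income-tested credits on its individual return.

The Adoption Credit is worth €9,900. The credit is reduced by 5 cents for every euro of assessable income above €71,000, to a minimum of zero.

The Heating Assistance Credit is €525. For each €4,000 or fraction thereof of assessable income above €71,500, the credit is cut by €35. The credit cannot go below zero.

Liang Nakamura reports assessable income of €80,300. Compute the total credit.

Adoption Credit: 5% of the €9,300 excess over €71,000 is €465; credit = €9,900 − €465 = €9,435.
Heating Assistance Credit: income exceeds €71,500 by €8,800, which is 3 full-or-partial €4,000 increments; reduction = 3 × €35 = €105, leaving €420.
Total: €9,435 + €420 = €9,855.

€9,855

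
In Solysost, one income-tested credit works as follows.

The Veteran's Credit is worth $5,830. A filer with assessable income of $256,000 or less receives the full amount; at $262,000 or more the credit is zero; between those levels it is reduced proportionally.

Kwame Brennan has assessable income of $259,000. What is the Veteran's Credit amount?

$2,915

Veteran's Credit: $259,000 is $3,000 into a $6,000 phase-out range, leaving 3,000/6,000 of the credit: $5,830 × 3,000/6,000 = $2,915.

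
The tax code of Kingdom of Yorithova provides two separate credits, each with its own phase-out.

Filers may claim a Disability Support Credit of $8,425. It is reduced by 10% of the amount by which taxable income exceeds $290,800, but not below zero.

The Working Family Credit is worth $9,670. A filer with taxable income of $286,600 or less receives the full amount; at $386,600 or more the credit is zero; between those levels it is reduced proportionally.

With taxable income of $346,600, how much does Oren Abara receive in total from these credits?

Disability Support Credit: 10% of the $55,800 excess over $290,800 is $5,580; credit = $8,425 − $5,580 = $2,845.
Working Family Credit: $346,600 is $60,000 into a $100,000 phase-out range, leaving 40,000/100,000 of the credit: $9,670 × 40,000/100,000 = $3,868.
Total: $2,845 + $3,868 = $6,713.

$6,713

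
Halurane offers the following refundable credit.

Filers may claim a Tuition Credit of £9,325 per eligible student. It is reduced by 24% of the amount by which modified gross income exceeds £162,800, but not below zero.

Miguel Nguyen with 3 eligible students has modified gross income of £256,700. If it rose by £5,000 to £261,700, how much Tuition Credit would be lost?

At £256,700 — base = 3 × £9,325 = £27,975. 24% of the £93,900 excess over £162,800 is £22,536; credit = £27,975 − £22,536 = £5,439.
At £261,700 — base = 3 × £9,325 = £27,975. 24% of the £98,900 excess over £162,800 is £23,736; credit = £27,975 − £23,736 = £4,239.
Lost: £5,439 − £4,239 = £1,200.

£1,200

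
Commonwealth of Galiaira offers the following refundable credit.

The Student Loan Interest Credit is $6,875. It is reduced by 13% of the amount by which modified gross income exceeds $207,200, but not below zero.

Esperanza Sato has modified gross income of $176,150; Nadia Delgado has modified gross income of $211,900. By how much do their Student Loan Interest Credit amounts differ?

Esperanza ($176,150): Student Loan Interest Credit: $176,150 is at or below the $207,200 threshold, so the full $6,875 applies.
Nadia ($211,900): Student Loan Interest Credit: 13% of the $4,700 excess over $207,200 is $611; credit = $6,875 − $611 = $6,264.
Difference: |$6,875 − $6,264| = $611.

$611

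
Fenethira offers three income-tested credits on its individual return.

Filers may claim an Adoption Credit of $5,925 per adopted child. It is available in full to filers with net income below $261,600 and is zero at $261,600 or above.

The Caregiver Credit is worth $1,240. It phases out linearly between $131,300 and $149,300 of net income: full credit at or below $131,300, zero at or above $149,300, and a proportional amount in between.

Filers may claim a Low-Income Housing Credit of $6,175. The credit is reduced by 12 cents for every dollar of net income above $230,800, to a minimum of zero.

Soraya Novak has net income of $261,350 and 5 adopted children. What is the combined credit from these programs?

$32,134

Adoption Credit: base = 5 × $5,925 = $29,625. $261,350 is below the $261,600 cutoff, so the full $29,625 applies.
Caregiver Credit: $261,350 is at or above $149,300, so the credit is $0.
Low-Income Housing Credit: 12% of the $30,550 excess over $230,800 is $3,666; credit = $6,175 − $3,666 = $2,509.
Total: $29,625 + $0 + $2,509 = $32,134.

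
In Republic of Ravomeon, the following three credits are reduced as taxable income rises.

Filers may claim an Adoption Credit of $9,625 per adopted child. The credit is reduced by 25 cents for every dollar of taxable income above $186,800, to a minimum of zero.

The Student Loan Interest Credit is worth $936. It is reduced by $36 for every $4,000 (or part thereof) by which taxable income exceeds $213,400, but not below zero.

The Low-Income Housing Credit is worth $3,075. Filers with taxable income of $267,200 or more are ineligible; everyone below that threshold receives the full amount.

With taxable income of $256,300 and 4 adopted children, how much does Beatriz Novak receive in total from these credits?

$24,740

Adoption Credit: base = 4 × $9,625 = $38,500. 25% of the $69,500 excess over $186,800 is $17,375; credit = $38,500 − $17,375 = $21,125.
Student Loan Interest Credit: income exceeds $213,400 by $42,900, which is 11 full-or-partial $4,000 increments; reduction = 11 × $36 = $396, leaving $540.
Low-Income Housing Credit: $256,300 is below the $267,200 cutoff, so the full $3,075 applies.
Total: $21,125 + $540 + $3,075 = $24,740.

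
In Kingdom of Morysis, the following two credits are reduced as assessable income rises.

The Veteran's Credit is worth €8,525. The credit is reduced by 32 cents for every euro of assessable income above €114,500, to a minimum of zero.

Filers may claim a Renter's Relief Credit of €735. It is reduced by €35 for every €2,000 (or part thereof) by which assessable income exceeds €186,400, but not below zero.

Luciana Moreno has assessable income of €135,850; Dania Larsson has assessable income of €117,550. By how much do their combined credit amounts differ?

Luciana (€135,850): Veteran's Credit: 32% of the €21,350 excess over €114,500 is €6,832; credit = €8,525 − €6,832 = €1,693. Renter's Relief Credit: €135,850 is at or below the €186,400 threshold, so the full €735 applies. total €1,693 + €735 = €2,428
Dania (€117,550): Veteran's Credit: 32% of the €3,050 excess over €114,500 is €976; credit = €8,525 − €976 = €7,549. Renter's Relief Credit: €117,550 is at or below the €186,400 threshold, so the full €735 applies. total €7,549 + €735 = €8,284
Difference: |€2,428 − €8,284| = €5,856.

€5,856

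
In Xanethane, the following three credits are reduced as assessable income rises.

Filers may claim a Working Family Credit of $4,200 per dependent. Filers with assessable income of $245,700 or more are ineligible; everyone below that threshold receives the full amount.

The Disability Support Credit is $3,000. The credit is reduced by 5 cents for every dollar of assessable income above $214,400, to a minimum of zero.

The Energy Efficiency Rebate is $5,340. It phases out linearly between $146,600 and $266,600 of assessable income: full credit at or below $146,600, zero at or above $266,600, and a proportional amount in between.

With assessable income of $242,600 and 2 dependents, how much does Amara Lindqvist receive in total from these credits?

$11,058

Working Family Credit: base = 2 × $4,200 = $8,400. $242,600 is below the $245,700 cutoff, so the full $8,400 applies.
Disability Support Credit: 5% of the $28,200 excess over $214,400 is $1,410; credit = $3,000 − $1,410 = $1,590.
Energy Efficiency Rebate: $242,600 is $96,000 into a $120,000 phase-out range, leaving 24,000/120,000 of the credit: $5,340 × 24,000/120,000 = $1,068.
Total: $8,400 + $1,590 + $1,068 = $11,058.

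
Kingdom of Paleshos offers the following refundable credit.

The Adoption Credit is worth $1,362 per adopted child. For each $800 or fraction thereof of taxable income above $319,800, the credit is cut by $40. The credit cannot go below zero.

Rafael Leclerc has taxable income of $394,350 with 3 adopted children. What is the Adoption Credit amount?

Adoption Credit: base = 3 × $1,362 = $4,086. income exceeds $319,800 by $74,550, which is 94 full-or-partial $800 increments; reduction = 94 × $40 = $3,760, leaving $326.

$326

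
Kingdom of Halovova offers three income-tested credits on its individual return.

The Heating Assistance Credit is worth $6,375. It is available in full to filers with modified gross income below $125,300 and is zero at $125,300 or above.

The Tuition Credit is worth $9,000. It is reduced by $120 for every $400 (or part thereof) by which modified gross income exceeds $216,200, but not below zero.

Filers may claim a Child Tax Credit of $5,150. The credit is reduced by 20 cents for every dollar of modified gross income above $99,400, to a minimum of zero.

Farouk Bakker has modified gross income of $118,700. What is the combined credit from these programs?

$16,665

Heating Assistance Credit: $118,700 is below the $125,300 cutoff, so the full $6,375 applies.
Tuition Credit: $118,700 is at or below the $216,200 threshold, so the full $9,000 applies.
Child Tax Credit: 20% of the $19,300 excess over $99,400 is $3,860; credit = $5,150 − $3,860 = $1,290.
Total: $6,375 + $9,000 + $1,290 = $16,665.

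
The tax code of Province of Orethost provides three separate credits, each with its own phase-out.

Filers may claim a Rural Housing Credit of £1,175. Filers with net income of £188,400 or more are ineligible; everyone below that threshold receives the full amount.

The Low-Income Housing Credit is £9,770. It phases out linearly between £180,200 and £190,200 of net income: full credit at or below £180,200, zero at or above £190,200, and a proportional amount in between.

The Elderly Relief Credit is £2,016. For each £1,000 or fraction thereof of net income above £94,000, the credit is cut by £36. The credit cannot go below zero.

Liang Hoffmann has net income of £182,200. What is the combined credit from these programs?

Rural Housing Credit: £182,200 is below the £188,400 cutoff, so the full £1,175 applies.
Low-Income Housing Credit: £182,200 is £2,000 into a £10,000 phase-out range, leaving 8,000/10,000 of the credit: £9,770 × 8,000/10,000 = £7,816.
Elderly Relief Credit: income exceeds £94,000 by £88,200 → 89 increments × £36 = £3,204 ≥ base, so the credit is £0.
Total: £1,175 + £7,816 + £0 = £8,991.

£8,991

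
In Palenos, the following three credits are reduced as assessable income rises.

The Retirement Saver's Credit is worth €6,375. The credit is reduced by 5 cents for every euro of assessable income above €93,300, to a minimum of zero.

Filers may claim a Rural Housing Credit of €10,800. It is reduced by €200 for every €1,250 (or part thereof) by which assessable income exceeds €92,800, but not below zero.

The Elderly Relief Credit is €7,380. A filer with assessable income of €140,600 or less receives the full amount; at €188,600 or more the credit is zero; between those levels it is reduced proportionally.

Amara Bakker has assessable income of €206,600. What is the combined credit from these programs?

€710

Retirement Saver's Credit: 5% of the €113,300 excess over €93,300 is €5,665; credit = €6,375 − €5,665 = €710.
Rural Housing Credit: income exceeds €92,800 by €113,800 → 92 increments × €200 = €18,400 ≥ base, so the credit is €0.
Elderly Relief Credit: €206,600 is at or above €188,600, so the credit is €0.
Total: €710 + €0 + €0 = €710.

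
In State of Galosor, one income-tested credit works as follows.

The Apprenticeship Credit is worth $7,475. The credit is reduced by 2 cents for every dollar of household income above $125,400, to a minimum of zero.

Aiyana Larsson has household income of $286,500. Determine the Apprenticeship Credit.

Apprenticeship Credit: 2% of the $161,100 excess over $125,400 is $3,222; credit = $7,475 − $3,222 = $4,253.

$4,253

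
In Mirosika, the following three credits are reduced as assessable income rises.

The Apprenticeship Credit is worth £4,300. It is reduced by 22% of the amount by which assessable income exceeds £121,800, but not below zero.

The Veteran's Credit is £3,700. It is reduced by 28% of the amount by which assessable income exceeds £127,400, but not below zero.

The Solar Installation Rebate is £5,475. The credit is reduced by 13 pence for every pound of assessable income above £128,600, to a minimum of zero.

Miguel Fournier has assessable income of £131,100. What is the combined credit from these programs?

£10,068

Apprenticeship Credit: 22% of the £9,300 excess over £121,800 is £2,046; credit = £4,300 − £2,046 = £2,254.
Veteran's Credit: 28% of the £3,700 excess over £127,400 is £1,036; credit = £3,700 − £1,036 = £2,664.
Solar Installation Rebate: 13% of the £2,500 excess over £128,600 is £325; credit = £5,475 − £325 = £5,150.
Total: £2,254 + £2,664 + £5,150 = £10,068.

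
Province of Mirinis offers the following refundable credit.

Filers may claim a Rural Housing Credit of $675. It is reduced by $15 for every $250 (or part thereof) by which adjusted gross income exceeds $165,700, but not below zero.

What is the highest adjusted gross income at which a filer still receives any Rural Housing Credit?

After 44 increments the reduction is 44 × $15 = $660, leaving $15; one more increment wipes it out. Increment 44 ends at excess 44 × $250 = $11,000, so the highest qualifying income is $165,700 + $11,000 = $176,700.

$176,700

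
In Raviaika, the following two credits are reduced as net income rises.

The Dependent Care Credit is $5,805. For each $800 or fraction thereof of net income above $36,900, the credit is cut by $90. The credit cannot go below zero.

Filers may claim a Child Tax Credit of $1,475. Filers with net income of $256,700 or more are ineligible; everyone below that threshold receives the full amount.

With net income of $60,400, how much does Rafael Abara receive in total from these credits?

Dependent Care Credit: income exceeds $36,900 by $23,500, which is 30 full-or-partial $800 increments; reduction = 30 × $90 = $2,700, leaving $3,105.
Child Tax Credit: $60,400 is below the $256,700 cutoff, so the full $1,475 applies.
Total: $3,105 + $1,475 = $4,580.

$4,580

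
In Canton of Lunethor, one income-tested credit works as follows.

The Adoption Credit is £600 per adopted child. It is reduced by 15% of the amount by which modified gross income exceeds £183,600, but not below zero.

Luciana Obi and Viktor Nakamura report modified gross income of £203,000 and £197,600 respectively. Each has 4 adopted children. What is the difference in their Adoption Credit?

£300

Luciana (£203,000): Adoption Credit: base = 4 × £600 = £2,400. 15% of the £19,400 excess over £183,600 is £2,910 ≥ base, so the credit is £0.
Viktor (£197,600): Adoption Credit: base = 4 × £600 = £2,400. 15% of the £14,000 excess over £183,600 is £2,100; credit = £2,400 − £2,100 = £300.
Difference: |£0 − £300| = £300.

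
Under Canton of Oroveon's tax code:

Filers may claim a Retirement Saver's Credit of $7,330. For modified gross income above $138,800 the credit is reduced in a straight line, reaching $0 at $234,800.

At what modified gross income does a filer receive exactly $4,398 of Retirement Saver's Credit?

$177,200

$4,398 is 4,398/7,330 of the full $7,330, so 2,932/7,330 of the $96,000 range has been used: income = $138,800 + $96,000 × 2,932/7,330 = $177,200.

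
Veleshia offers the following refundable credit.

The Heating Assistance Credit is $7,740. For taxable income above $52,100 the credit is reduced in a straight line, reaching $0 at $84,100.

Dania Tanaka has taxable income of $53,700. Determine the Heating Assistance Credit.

$7,353

Heating Assistance Credit: $53,700 is $1,600 into a $32,000 phase-out range, leaving 30,400/32,000 of the credit: $7,740 × 30,400/32,000 = $7,353.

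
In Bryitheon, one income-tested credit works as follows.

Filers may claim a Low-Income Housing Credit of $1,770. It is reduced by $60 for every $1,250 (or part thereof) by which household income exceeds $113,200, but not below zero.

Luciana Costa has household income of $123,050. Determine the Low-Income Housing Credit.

Low-Income Housing Credit: income exceeds $113,200 by $9,850, which is 8 full-or-partial $1,250 increments; reduction = 8 × $60 = $480, leaving $1,290.

$1,290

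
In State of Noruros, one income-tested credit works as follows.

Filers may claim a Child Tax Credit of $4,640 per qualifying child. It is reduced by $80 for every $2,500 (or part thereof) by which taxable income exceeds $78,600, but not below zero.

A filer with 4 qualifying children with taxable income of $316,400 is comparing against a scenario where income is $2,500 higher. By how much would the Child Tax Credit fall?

$80

At $316,400 — base = 4 × $4,640 = $18,560. income exceeds $78,600 by $237,800, which is 96 full-or-partial $2,500 increments; reduction = 96 × $80 = $7,680, leaving $10,880.
At $318,900 — base = 4 × $4,640 = $18,560. income exceeds $78,600 by $240,300, which is 97 full-or-partial $2,500 increments; reduction = 97 × $80 = $7,760, leaving $10,800.
Lost: $10,880 − $10,800 = $80.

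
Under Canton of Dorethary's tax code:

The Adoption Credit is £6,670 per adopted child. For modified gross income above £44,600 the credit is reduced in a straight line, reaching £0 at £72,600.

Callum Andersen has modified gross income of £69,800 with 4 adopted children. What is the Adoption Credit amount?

Adoption Credit: base = 4 × £6,670 = £26,680. £69,800 is £25,200 into a £28,000 phase-out range, leaving 2,800/28,000 of the credit: £26,680 × 2,800/28,000 = £2,668.

£2,668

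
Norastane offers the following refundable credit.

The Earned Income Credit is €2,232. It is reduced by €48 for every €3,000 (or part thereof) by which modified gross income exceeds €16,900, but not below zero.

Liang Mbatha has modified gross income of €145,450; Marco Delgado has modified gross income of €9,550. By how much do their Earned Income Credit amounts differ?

Liang (€145,450): Earned Income Credit: income exceeds €16,900 by €128,550, which is 43 full-or-partial €3,000 increments; reduction = 43 × €48 = €2,064, leaving €168.
Marco (€9,550): Earned Income Credit: €9,550 is at or below the €16,900 threshold, so the full €2,232 applies.
Difference: |€168 − €2,232| = €2,064.

€2,064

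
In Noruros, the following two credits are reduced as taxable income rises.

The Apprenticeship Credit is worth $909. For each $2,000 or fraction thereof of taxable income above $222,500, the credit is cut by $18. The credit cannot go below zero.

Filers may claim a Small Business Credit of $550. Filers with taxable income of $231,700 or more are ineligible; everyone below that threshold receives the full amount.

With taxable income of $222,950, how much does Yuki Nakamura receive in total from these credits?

Apprenticeship Credit: income exceeds $222,500 by $450, which is 1 full-or-partial $2,000 increment; reduction = 1 × $18 = $18, leaving $891.
Small Business Credit: $222,950 is below the $231,700 cutoff, so the full $550 applies.
Total: $891 + $550 = $1,441.

$1,441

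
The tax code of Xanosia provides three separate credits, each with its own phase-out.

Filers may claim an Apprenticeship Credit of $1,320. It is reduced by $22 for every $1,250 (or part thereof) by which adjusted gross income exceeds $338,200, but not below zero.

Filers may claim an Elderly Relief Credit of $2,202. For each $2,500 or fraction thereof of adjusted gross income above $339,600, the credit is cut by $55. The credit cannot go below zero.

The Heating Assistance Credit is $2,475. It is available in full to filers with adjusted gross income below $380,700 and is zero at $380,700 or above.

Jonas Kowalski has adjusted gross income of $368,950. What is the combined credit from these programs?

Apprenticeship Credit: income exceeds $338,200 by $30,750, which is 25 full-or-partial $1,250 increments; reduction = 25 × $22 = $550, leaving $770.
Elderly Relief Credit: income exceeds $339,600 by $29,350, which is 12 full-or-partial $2,500 increments; reduction = 12 × $55 = $660, leaving $1,542.
Heating Assistance Credit: $368,950 is below the $380,700 cutoff, so the full $2,475 applies.
Total: $770 + $1,542 + $2,475 = $4,787.

$4,787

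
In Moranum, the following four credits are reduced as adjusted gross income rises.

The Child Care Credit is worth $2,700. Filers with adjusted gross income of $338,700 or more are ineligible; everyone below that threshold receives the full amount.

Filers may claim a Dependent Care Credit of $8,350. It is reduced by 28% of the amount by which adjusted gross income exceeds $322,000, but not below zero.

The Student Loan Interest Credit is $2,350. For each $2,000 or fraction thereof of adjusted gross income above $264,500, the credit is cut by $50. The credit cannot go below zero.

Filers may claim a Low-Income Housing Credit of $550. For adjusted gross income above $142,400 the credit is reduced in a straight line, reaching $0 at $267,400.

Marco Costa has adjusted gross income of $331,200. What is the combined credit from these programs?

Child Care Credit: $331,200 is below the $338,700 cutoff, so the full $2,700 applies.
Dependent Care Credit: 28% of the $9,200 excess over $322,000 is $2,576; credit = $8,350 − $2,576 = $5,774.
Student Loan Interest Credit: income exceeds $264,500 by $66,700, which is 34 full-or-partial $2,000 increments; reduction = 34 × $50 = $1,700, leaving $650.
Low-Income Housing Credit: $331,200 is at or above $267,400, so the credit is $0.
Total: $2,700 + $5,774 + $650 + $0 = $9,124.

$9,124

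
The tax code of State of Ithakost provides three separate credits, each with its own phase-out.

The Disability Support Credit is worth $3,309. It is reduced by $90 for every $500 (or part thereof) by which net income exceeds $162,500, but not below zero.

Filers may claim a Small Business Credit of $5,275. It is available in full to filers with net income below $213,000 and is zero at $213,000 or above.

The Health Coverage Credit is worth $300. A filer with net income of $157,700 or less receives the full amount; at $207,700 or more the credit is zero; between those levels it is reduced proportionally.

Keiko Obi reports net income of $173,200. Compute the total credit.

$6,811

Disability Support Credit: income exceeds $162,500 by $10,700, which is 22 full-or-partial $500 increments; reduction = 22 × $90 = $1,980, leaving $1,329.
Small Business Credit: $173,200 is below the $213,000 cutoff, so the full $5,275 applies.
Health Coverage Credit: $173,200 is $15,500 into a $50,000 phase-out range, leaving 34,500/50,000 of the credit: $300 × 34,500/50,000 = $207.
Total: $1,329 + $5,275 + $207 = $6,811.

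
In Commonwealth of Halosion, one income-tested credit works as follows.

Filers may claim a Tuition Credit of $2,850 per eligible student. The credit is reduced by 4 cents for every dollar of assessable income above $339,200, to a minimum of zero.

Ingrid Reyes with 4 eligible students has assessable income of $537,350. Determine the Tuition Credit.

Tuition Credit: base = 4 × $2,850 = $11,400. 4% of the $198,150 excess over $339,200 is $7,926; credit = $11,400 − $7,926 = $3,474.

$3,474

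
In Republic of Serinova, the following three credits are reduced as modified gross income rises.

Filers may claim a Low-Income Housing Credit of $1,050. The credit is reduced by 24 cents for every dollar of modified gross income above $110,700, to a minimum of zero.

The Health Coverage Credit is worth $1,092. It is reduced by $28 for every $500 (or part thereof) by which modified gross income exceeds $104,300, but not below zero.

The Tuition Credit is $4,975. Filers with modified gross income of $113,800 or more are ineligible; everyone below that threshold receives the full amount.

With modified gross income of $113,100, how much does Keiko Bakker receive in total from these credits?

Low-Income Housing Credit: 24% of the $2,400 excess over $110,700 is $576; credit = $1,050 − $576 = $474.
Health Coverage Credit: income exceeds $104,300 by $8,800, which is 18 full-or-partial $500 increments; reduction = 18 × $28 = $504, leaving $588.
Tuition Credit: $113,100 is below the $113,800 cutoff, so the full $4,975 applies.
Total: $474 + $588 + $4,975 = $6,037.

$6,037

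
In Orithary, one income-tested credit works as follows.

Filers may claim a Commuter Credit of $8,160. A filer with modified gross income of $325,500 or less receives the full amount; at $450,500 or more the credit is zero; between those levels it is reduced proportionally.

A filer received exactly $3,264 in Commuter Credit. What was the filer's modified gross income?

$3,264 is 3,264/8,160 of the full $8,160, so 4,896/8,160 of the $125,000 range has been used: income = $325,500 + $125,000 × 4,896/8,160 = $400,500.

$400,500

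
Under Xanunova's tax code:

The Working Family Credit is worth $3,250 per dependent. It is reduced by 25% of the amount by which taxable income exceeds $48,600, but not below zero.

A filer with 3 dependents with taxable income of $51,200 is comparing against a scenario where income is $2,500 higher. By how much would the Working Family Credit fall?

At $51,200 — base = 3 × $3,250 = $9,750. 25% of the $2,600 excess over $48,600 is $650; credit = $9,750 − $650 = $9,100.
At $53,700 — base = 3 × $3,250 = $9,750. 25% of the $5,100 excess over $48,600 is $1,275; credit = $9,750 − $1,275 = $8,475.
Lost: $9,100 − $8,475 = $625.

$625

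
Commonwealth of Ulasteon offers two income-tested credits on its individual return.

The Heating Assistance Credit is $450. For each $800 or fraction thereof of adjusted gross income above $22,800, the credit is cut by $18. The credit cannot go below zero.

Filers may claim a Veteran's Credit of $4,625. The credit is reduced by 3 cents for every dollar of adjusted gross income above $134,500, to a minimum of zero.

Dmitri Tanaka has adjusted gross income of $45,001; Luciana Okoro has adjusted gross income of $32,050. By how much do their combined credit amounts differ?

$234

Dmitri ($45,001): Heating Assistance Credit: income exceeds $22,800 by $22,201 → 28 increments × $18 = $504 ≥ base, so the credit is $0. Veteran's Credit: $45,001 is at or below the $134,500 threshold, so the full $4,625 applies. total $0 + $4,625 = $4,625
Luciana ($32,050): Heating Assistance Credit: income exceeds $22,800 by $9,250, which is 12 full-or-partial $800 increments; reduction = 12 × $18 = $216, leaving $234. Veteran's Credit: $32,050 is at or below the $134,500 threshold, so the full $4,625 applies. total $234 + $4,625 = $4,859
Difference: |$4,625 − $4,859| = $234.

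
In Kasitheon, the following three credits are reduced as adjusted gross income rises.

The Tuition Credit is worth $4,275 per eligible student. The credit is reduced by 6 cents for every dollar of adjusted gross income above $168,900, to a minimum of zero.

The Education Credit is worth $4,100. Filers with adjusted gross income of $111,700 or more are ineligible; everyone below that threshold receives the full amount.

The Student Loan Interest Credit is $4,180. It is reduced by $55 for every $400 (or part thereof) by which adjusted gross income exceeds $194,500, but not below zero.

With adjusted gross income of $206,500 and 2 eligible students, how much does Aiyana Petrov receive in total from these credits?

$8,824

Tuition Credit: base = 2 × $4,275 = $8,550. 6% of the $37,600 excess over $168,900 is $2,256; credit = $8,550 − $2,256 = $6,294.
Education Credit: $206,500 meets or exceeds the $111,700 cutoff, so the credit is $0.
Student Loan Interest Credit: income exceeds $194,500 by $12,000, which is 30 full-or-partial $400 increments; reduction = 30 × $55 = $1,650, leaving $2,530.
Total: $6,294 + $0 + $2,530 = $8,824.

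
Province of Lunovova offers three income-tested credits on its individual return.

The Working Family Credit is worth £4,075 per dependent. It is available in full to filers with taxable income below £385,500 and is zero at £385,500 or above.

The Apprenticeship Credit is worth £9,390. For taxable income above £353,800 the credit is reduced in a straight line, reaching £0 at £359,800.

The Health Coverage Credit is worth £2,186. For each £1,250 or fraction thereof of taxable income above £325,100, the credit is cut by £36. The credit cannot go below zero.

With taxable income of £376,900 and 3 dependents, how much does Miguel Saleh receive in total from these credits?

Working Family Credit: base = 3 × £4,075 = £12,225. £376,900 is below the £385,500 cutoff, so the full £12,225 applies.
Apprenticeship Credit: £376,900 is at or above £359,800, so the credit is £0.
Health Coverage Credit: income exceeds £325,100 by £51,800, which is 42 full-or-partial £1,250 increments; reduction = 42 × £36 = £1,512, leaving £674.
Total: £12,225 + £0 + £674 = £12,899.

£12,899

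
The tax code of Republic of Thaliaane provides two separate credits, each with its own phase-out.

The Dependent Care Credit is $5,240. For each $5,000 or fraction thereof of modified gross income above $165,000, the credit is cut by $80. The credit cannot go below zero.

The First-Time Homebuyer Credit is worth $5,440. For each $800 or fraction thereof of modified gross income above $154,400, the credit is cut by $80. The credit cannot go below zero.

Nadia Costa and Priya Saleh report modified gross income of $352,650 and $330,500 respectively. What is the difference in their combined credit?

Nadia ($352,650): Dependent Care Credit: income exceeds $165,000 by $187,650, which is 38 full-or-partial $5,000 increments; reduction = 38 × $80 = $3,040, leaving $2,200. First-Time Homebuyer Credit: income exceeds $154,400 by $198,250 → 248 increments × $80 = $19,840 ≥ base, so the credit is $0. total $2,200 + $0 = $2,200
Priya ($330,500): Dependent Care Credit: income exceeds $165,000 by $165,500, which is 34 full-or-partial $5,000 increments; reduction = 34 × $80 = $2,720, leaving $2,520. First-Time Homebuyer Credit: income exceeds $154,400 by $176,100 → 221 increments × $80 = $17,680 ≥ base, so the credit is $0. total $2,520 + $0 = $2,520
Difference: |$2,200 − $2,520| = $320.

$320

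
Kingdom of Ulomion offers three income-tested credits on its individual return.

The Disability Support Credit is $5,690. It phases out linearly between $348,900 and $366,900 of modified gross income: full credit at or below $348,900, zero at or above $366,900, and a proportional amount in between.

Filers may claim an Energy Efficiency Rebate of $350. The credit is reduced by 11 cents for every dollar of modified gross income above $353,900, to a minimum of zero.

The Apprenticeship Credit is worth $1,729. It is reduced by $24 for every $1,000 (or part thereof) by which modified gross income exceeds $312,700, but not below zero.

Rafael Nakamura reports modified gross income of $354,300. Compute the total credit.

Disability Support Credit: $354,300 is $5,400 into a $18,000 phase-out range, leaving 12,600/18,000 of the credit: $5,690 × 12,600/18,000 = $3,983.
Energy Efficiency Rebate: 11% of the $400 excess over $353,900 is $44; credit = $350 − $44 = $306.
Apprenticeship Credit: income exceeds $312,700 by $41,600, which is 42 full-or-partial $1,000 increments; reduction = 42 × $24 = $1,008, leaving $721.
Total: $3,983 + $306 + $721 = $5,010.

$5,010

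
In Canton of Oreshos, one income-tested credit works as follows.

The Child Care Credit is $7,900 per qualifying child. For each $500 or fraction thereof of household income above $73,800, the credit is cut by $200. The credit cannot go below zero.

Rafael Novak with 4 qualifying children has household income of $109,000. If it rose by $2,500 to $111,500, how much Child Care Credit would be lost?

At $109,000 — base = 4 × $7,900 = $31,600. income exceeds $73,800 by $35,200, which is 71 full-or-partial $500 increments; reduction = 71 × $200 = $14,200, leaving $17,400.
At $111,500 — base = 4 × $7,900 = $31,600. income exceeds $73,800 by $37,700, which is 76 full-or-partial $500 increments; reduction = 76 × $200 = $15,200, leaving $16,400.
Lost: $17,400 − $16,400 = $1,000.

$1,000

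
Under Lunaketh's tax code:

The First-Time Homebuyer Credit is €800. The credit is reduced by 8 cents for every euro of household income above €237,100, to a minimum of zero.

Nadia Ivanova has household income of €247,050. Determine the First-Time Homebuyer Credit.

First-Time Homebuyer Credit: 8% of the €9,950 excess over €237,100 is €796; credit = €800 − €796 = €4.

€4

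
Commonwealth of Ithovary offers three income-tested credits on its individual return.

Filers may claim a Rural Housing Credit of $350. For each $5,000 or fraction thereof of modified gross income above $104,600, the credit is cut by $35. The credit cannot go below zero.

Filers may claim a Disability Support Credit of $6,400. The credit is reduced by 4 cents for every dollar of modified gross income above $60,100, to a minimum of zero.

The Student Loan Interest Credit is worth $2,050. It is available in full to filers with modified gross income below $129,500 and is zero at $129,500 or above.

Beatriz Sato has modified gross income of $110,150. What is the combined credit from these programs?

Rural Housing Credit: income exceeds $104,600 by $5,550, which is 2 full-or-partial $5,000 increments; reduction = 2 × $35 = $70, leaving $280.
Disability Support Credit: 4% of the $50,050 excess over $60,100 is $2,002; credit = $6,400 − $2,002 = $4,398.
Student Loan Interest Credit: $110,150 is below the $129,500 cutoff, so the full $2,050 applies.
Total: $280 + $4,398 + $2,050 = $6,728.

$6,728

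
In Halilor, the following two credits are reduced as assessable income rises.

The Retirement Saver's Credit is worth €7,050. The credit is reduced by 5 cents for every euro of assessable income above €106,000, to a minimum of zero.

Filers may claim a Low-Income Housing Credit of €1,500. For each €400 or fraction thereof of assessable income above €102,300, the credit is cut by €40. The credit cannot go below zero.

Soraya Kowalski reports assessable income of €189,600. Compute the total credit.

Retirement Saver's Credit: 5% of the €83,600 excess over €106,000 is €4,180; credit = €7,050 − €4,180 = €2,870.
Low-Income Housing Credit: income exceeds €102,300 by €87,300 → 219 increments × €40 = €8,760 ≥ base, so the credit is €0.
Total: €2,870 + €0 = €2,870.

€2,870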